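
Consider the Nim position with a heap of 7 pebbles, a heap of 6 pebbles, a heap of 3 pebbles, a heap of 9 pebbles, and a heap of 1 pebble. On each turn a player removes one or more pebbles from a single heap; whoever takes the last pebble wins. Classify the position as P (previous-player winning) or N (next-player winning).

Write each in binary and XOR column by column:
  0111  (7)
  0110  (6)
  0011  (3)
  1001  (9)
  0001  (1)
  ----
  1010  (10)
The nim-sum is 10 ≠ 0, so this is an N-position: the player to move can win.

N-position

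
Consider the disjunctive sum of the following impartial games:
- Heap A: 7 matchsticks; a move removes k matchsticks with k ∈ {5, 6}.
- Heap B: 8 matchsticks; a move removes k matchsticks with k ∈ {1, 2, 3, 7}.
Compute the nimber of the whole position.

1

Grundy values for heap A (subtraction set {5, 6}):
k:     0  1  2  3  4  5  6  7
g(k):  0  0  0  0  0  1  1  1
So g(7) = 1.
For heap B, compute g(0), g(1), … with moves {1, 2, 3, 7}:
g(0) = mex{} = 0
g(1) = mex{0} = 1
g(2) = mex{0,1} = 2
g(3) = mex{0,1,2} = 3
g(4) = mex{1,2,3} = 0
g(5) = mex{0,2,3} = 1
g(6) = mex{0,1,3} = 2
g(7) = mex{0,1,2} = 3
g(8) = mex{1,2,3} = 0
So g(8) = 0.
By the Sprague-Grundy theorem, the Grundy value of a sum of independent games is the XOR of the component values.
Combined value = 1 XOR 0 = 1.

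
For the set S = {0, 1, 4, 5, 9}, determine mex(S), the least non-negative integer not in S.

2

The values 0, 1 are all present; 2 is the first non-negative integer missing from the set.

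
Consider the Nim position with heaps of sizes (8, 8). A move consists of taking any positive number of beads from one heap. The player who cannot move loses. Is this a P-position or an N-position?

P-position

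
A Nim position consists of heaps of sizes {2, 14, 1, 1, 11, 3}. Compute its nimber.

4

Compute the nim-sum pairwise:
2 ⊕ 14 = 12
12 ⊕ 1 = 13
13 ⊕ 1 = 12
12 ⊕ 11 = 7
7 ⊕ 3 = 4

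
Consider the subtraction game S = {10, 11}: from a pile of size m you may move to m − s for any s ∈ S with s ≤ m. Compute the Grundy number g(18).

Grundy values for subtraction set {10, 11}:
k:     0  1  2  3  4  5  6  7  8  9 10 11 12 13 14 15 16 17 18
g(k):  0  0  0  0  0  0  0  0  0  0  1  1  1  1  1  1  1  1  1
So g(18) = 1.

1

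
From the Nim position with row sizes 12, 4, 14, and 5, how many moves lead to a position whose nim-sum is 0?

1

Write each in binary and XOR column by column:
  1100  (12)
  0100  (4)
  1110  (14)
  0101  (5)
  ----
  0011  (3)
The overall nim-sum is X = 3. A row of size p has a winning move iff p XOR X < p (reduce it to p XOR X).
  12: 12 XOR 3 = 15 ≥ 12 — no move.
  4: 4 XOR 3 = 7 ≥ 4 — no move.
  14: 14 XOR 3 = 13 < 14 — winning move (to 13).
  5: 5 XOR 3 = 6 ≥ 5 — no move.
That gives 1 winning move.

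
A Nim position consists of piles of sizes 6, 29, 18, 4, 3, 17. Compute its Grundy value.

Compute the nim-sum pairwise:
6 XOR 29 = 27
27 XOR 18 = 9
9 XOR 4 = 13
13 XOR 3 = 14
14 XOR 17 = 31

31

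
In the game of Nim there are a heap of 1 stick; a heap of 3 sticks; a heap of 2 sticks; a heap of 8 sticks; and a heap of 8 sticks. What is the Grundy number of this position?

0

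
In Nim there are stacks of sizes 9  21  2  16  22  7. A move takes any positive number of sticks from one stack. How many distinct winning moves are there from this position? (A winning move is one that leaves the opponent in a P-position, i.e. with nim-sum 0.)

3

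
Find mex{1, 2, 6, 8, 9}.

0

0 is not in the set, so the mex is 0.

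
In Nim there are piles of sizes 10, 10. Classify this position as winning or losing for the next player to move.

Bitwise XOR of the heap sizes:
  1010  (10)
  1010  (10)
  ----
  0000  (0)
The nim-sum is 0, so this is a P-position: the player to move is in a losing position under optimal play.

Losing position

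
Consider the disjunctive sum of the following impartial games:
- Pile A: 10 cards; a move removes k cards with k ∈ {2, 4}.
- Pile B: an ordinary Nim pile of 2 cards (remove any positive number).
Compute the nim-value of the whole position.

Build the Grundy sequence for pile A with g(k) = mex{g(k−s) : s ∈ {2, 4}, s ≤ k}:
g(0) = mex{} = 0
g(1) = mex{} = 0
g(2) = mex{0} = 1
g(3) = mex{0} = 1
g(4) = mex{0,1} = 2
g(5) = mex{0,1} = 2
g(6) = mex{1,2} = 0
g(7) = mex{1,2} = 0
g(8) = mex{0,2} = 1
g(9) = mex{0,2} = 1
g(10) = mex{0,1} = 2
So g(10) = 2.
Pile B is a plain Nim pile of size 2, so its Grundy value is 2.
By the Sprague-Grundy theorem, the Grundy value of a sum of independent games is the XOR of the component values.
Combined value = 2 XOR 2 = 0.

0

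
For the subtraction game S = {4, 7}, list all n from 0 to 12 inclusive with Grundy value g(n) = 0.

0, 1, 2, 3, 11, 12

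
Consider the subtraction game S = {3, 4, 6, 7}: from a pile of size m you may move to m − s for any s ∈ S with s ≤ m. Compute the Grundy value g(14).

Grundy values for subtraction set {3, 4, 6, 7}:
k:     0  1  2  3  4  5  6  7  8  9 10 11 12 13 14
g(k):  0  0  0  1  1  1  2  2  2  3  0  0  0  1  1
So g(14) = 1.

1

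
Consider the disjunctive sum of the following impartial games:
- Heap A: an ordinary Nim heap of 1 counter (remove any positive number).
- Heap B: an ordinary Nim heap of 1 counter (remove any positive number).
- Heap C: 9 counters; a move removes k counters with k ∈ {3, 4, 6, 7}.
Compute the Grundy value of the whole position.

3

Heap A is a plain Nim heap of size 1, so its Grundy value is 1.
Heap B is a plain Nim heap of size 1, so its Grundy value is 1.
Build the Grundy sequence for heap C with g(k) = mex{g(k−s) : s ∈ {3, 4, 6, 7}, s ≤ k}:
g(0) = mex{} = 0
g(1) = mex{} = 0
g(2) = mex{} = 0
g(3) = mex{0} = 1
g(4) = mex{0} = 1
g(5) = mex{0} = 1
g(6) = mex{0,1} = 2
g(7) = mex{0,1} = 2
g(8) = mex{0,1} = 2
g(9) = mex{0,1,2} = 3
So g(9) = 3.
By the Sprague-Grundy theorem, the Grundy value of a sum of independent games is the XOR of the component values.
Combined value = 1 XOR 1 XOR 3 = 3.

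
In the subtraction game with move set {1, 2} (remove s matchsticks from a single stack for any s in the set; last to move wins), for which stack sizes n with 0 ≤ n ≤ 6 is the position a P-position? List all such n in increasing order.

0, 3, 6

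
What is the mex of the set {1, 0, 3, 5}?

The values 0, 1 are all present; 2 is the first non-negative integer missing from the set.

2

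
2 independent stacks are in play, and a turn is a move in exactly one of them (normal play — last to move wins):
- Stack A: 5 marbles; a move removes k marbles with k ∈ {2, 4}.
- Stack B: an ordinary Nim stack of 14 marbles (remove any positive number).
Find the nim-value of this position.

For stack A, compute g(0), g(1), … with moves {2, 4}:
k:     0  1  2  3  4  5
g(k):  0  0  1  1  2  2
So g(5) = 2.
Stack B is a plain Nim stack of size 14, so its Grundy value is 14.
The value of a disjunctive sum is the nim-sum of the parts.
Combined value = 2 ⊕ 14 = 12.

12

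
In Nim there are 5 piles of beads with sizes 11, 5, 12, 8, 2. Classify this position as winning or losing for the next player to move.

Winning position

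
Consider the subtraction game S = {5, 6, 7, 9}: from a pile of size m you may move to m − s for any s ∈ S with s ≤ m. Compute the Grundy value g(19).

Grundy values for subtraction set {5, 6, 7, 9}:
k:     0  1  2  3  4  5  6  7  8  9 10 11 12 13 14 15 16 17 18 19
g(k):  0  0  0  0  0  1  1  1  1  1  2  2  2  2  0  0  0  0  0  1
So g(19) = 1.

1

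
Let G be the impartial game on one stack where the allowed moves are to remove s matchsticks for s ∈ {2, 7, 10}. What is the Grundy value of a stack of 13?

Compute g(0), g(1), … for moves {2, 7, 10}:
k:     0  1  2  3  4  5  6  7  8  9 10 11 12 13
g(k):  0  0  1  1  0  0  1  1  2  0  3  1  2  0
So g(13) = 0.

0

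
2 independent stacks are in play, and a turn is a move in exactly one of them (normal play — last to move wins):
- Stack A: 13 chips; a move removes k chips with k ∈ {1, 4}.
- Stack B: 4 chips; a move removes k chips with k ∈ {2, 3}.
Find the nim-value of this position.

3

Build the Grundy sequence for stack A with g(k) = mex{g(k−s) : s ∈ {1, 4}, s ≤ k}:
g(0) = mex{} = 0
g(1) = mex{0} = 1
g(2) = mex{1} = 0
g(3) = mex{0} = 1
g(4) = mex{0,1} = 2
g(5) = mex{1,2} = 0
g(6) = mex{0} = 1
g(7) = mex{1} = 0
g(8) = mex{0,2} = 1
g(9) = mex{0,1} = 2
g(10) = mex{1,2} = 0
g(11) = mex{0} = 1
g(12) = mex{1} = 0
g(13) = mex{0,2} = 1
So g(13) = 1.
Grundy values for stack B (subtraction set {2, 3}):
g(0) = mex{} = 0
g(1) = mex{} = 0
g(2) = mex{0} = 1
g(3) = mex{0} = 1
g(4) = mex{0,1} = 2
So g(4) = 2.
By the Sprague-Grundy theorem, the Grundy value of a sum of independent games is the XOR of the component values.
Combined value = 1 XOR 2 = 3.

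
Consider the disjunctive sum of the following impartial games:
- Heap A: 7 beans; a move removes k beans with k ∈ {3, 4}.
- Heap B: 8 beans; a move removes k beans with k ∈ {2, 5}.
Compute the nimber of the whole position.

0

For heap A, compute g(0), g(1), … with moves {3, 4}:
k:     0  1  2  3  4  5  6  7
g(k):  0  0  0  1  1  1  2  0
So g(7) = 0.
Grundy values for heap B (subtraction set {2, 5}):
k:     0  1  2  3  4  5  6  7  8
g(k):  0  0  1  1  0  2  1  0  0
So g(8) = 0.
By the Sprague-Grundy theorem, the Grundy value of a sum of independent games is the XOR of the component values.
Combined value = 0 ⊕ 0 = 0.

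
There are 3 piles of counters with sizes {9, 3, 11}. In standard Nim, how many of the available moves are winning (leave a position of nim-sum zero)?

3

Write each in binary and XOR column by column:
  1001  (9)
  0011  (3)
  1011  (11)
  ----
  0001  (1)
The overall nim-sum is X = 1. A pile of size p has a winning move iff p XOR X < p (reduce it to p XOR X).
  9: 9 XOR 1 = 8 < 9 — winning move (to 8).
  3: 3 XOR 1 = 2 < 3 — winning move (to 2).
  11: 11 XOR 1 = 10 < 11 — winning move (to 10).
That gives 3 winning moves.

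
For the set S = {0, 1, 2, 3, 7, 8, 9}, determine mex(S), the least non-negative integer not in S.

The values 0, 1, 2, 3 are all present; 4 is the first non-negative integer missing from the set.

4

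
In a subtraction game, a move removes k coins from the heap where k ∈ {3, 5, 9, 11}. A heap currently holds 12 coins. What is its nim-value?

Build the Grundy sequence with g(k) = mex{g(k−s) : s ∈ {3, 5, 9, 11}, s ≤ k}:
k:     0  1  2  3  4  5  6  7  8  9 10 11 12
g(k):  0  0  0  1  1  1  2  2  0  3  3  1  4
So g(12) = 4.

4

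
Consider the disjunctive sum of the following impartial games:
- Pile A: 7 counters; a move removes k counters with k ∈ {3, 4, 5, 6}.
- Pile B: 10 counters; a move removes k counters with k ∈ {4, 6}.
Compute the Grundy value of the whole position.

2

For pile A, compute g(0), g(1), … with moves {3, 4, 5, 6}:
g(0) = mex{} = 0
g(1) = mex{} = 0
g(2) = mex{} = 0
g(3) = mex{0} = 1
g(4) = mex{0} = 1
g(5) = mex{0} = 1
g(6) = mex{0,1} = 2
g(7) = mex{0,1} = 2
So g(7) = 2.
Grundy values for pile B (subtraction set {4, 6}):
g(0) = mex{} = 0
g(1) = mex{} = 0
g(2) = mex{} = 0
g(3) = mex{} = 0
g(4) = mex{0} = 1
g(5) = mex{0} = 1
g(6) = mex{0} = 1
g(7) = mex{0} = 1
g(8) = mex{0,1} = 2
g(9) = mex{0,1} = 2
g(10) = mex{1} = 0
So g(10) = 0.
The value of a disjunctive sum is the nim-sum of the parts.
Combined value = 2 XOR 0 = 2.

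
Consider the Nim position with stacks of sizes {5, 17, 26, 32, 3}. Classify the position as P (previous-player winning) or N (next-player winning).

Nim-sum: 5 ^ 17 ^ 26 ^ 32 ^ 3 = 45.
The nim-sum is 45 ≠ 0, so this is an N-position: the player to move can win.

N-position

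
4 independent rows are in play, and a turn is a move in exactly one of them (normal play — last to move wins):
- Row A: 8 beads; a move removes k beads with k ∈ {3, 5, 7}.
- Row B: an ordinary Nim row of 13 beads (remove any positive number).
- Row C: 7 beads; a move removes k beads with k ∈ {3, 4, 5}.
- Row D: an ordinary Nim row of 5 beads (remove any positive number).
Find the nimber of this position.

8

For row A, compute g(0), g(1), … with moves {3, 5, 7}:
k:     0  1  2  3  4  5  6  7  8
g(k):  0  0  0  1  1  1  2  2  2
So g(8) = 2.
Row B is a plain Nim row of size 13, so its Grundy value is 13.
Build the Grundy sequence for row C with g(k) = mex{g(k−s) : s ∈ {3, 4, 5}, s ≤ k}:
k:     0  1  2  3  4  5  6  7
g(k):  0  0  0  1  1  1  2  2
So g(7) = 2.
Row D is a plain Nim row of size 5, so its Grundy value is 5.
The value of a disjunctive sum is the nim-sum of the parts.
Combined value = 2 ⊕ 13 ⊕ 2 ⊕ 5 = 8.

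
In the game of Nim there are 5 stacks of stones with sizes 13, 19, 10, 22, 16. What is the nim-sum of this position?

Nim-sum: 13 ^ 19 ^ 10 ^ 22 ^ 16 = 18.

18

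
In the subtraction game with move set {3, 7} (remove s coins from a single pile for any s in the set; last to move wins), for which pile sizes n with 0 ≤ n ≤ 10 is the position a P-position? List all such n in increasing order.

0, 1, 2, 6, 10

Grundy values for subtraction set {3, 7}:
k:     0  1  2  3  4  5  6  7  8  9 10
g(k):  0  0  0  1  1  1  0  2  2  1  0
The P-positions (g = 0) in 0..10 are 0, 1, 2, 6, 10.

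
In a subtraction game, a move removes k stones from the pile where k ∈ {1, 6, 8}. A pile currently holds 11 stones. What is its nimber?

0

Compute g(0), g(1), … for moves {1, 6, 8}:
g(0) = mex{} = 0
g(1) = mex{0} = 1
g(2) = mex{1} = 0
g(3) = mex{0} = 1
g(4) = mex{1} = 0
g(5) = mex{0} = 1
g(6) = mex{0,1} = 2
g(7) = mex{1,2} = 0
g(8) = mex{0} = 1
g(9) = mex{1} = 0
g(10) = mex{0} = 1
g(11) = mex{1} = 0
So g(11) = 0.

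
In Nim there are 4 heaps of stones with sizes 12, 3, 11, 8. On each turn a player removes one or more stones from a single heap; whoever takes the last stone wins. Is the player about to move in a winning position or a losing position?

Winning position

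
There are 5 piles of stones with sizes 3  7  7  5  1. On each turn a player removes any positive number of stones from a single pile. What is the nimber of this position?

Compute the nim-sum pairwise:
3 ^ 7 = 4
4 ^ 7 = 3
3 ^ 5 = 6
6 ^ 1 = 7

7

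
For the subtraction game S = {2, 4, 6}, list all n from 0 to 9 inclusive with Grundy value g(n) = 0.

0, 1, 8, 9

Grundy values for subtraction set {2, 4, 6}:
g(0) = mex{} = 0
g(1) = mex{} = 0
g(2) = mex{0} = 1
g(3) = mex{0} = 1
g(4) = mex{0,1} = 2
g(5) = mex{0,1} = 2
g(6) = mex{0,1,2} = 3
g(7) = mex{0,1,2} = 3
g(8) = mex{1,2,3} = 0
g(9) = mex{1,2,3} = 0
The P-positions (g = 0) in 0..9 are 0, 1, 8, 9.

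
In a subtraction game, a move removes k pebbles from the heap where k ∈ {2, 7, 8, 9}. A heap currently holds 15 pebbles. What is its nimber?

0

Build the Grundy sequence with g(k) = mex{g(k−s) : s ∈ {2, 7, 8, 9}, s ≤ k}:
k:     0  1  2  3  4  5  6  7  8  9 10 11 12 13 14 15
g(k):  0  0  1  1  0  0  1  1  2  2  3  3  2  2  3  0
So g(15) = 0.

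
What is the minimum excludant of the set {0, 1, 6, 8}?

2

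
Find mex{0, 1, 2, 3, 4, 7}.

5

The values 0, 1, 2, 3, 4 are all present; 5 is the first non-negative integer missing from the set.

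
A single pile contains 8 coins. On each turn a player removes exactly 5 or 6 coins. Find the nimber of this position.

Build the Grundy sequence with g(k) = mex{g(k−s) : s ∈ {5, 6}, s ≤ k}:
k:     0  1  2  3  4  5  6  7  8
g(k):  0  0  0  0  0  1  1  1  1
So g(8) = 1.

1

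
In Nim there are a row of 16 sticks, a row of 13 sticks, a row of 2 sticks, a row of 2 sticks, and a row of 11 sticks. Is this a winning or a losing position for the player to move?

Winning position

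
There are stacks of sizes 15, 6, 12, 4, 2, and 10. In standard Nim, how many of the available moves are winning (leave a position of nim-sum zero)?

3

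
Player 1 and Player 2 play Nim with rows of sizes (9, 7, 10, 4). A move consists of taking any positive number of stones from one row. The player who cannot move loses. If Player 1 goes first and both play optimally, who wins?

Compute the nim-sum pairwise:
9 XOR 7 = 14
14 XOR 10 = 4
4 XOR 4 = 0
The nim-sum is 0, so this is a P-position: the player to move is in a losing position under optimal play; Player 1 is about to move from it and so loses — Player 2 wins.

Player 2 wins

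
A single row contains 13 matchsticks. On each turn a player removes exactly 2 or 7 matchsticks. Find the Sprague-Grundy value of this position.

0

Grundy values for subtraction set {2, 7}:
g(0) = mex{} = 0
g(1) = mex{} = 0
g(2) = mex{0} = 1
g(3) = mex{0} = 1
g(4) = mex{1} = 0
g(5) = mex{1} = 0
g(6) = mex{0} = 1
g(7) = mex{0} = 1
g(8) = mex{0,1} = 2
g(9) = mex{1} = 0
g(10) = mex{1,2} = 0
g(11) = mex{0} = 1
g(12) = mex{0} = 1
g(13) = mex{1} = 0
So g(13) = 0.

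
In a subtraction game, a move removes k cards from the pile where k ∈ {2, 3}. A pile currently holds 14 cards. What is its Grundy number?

Build the Grundy sequence with g(k) = mex{g(k−s) : s ∈ {2, 3}, s ≤ k}:
g(0) = mex{} = 0
g(1) = mex{} = 0
g(2) = mex{0} = 1
g(3) = mex{0} = 1
g(4) = mex{0,1} = 2
g(5) = mex{1} = 0
g(6) = mex{1,2} = 0
g(7) = mex{0,2} = 1
g(8) = mex{0} = 1
g(9) = mex{0,1} = 2
g(10) = mex{1} = 0
g(11) = mex{1,2} = 0
g(12) = mex{0,2} = 1
g(13) = mex{0} = 1
g(14) = mex{0,1} = 2
So g(14) = 2.

2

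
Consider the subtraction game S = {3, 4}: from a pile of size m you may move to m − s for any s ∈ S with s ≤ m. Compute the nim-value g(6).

Build the Grundy sequence with g(k) = mex{g(k−s) : s ∈ {3, 4}, s ≤ k}:
k:     0  1  2  3  4  5  6
g(k):  0  0  0  1  1  1  2
So g(6) = 2.

2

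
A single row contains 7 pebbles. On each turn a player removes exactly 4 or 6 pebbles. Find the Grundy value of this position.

1

Grundy values for subtraction set {4, 6}:
k:     0  1  2  3  4  5  6  7
g(k):  0  0  0  0  1  1  1  1
So g(7) = 1.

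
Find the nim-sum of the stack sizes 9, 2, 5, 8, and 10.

12

Compute the nim-sum pairwise:
9 ^ 2 = 11
11 ^ 5 = 14
14 ^ 8 = 6
6 ^ 10 = 12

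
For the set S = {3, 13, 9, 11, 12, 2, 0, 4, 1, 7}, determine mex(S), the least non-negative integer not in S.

5

The values 0, 1, 2, 3, 4 are all present; 5 is the first non-negative integer missing from the set.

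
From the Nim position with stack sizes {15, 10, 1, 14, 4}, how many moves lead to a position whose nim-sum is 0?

Nim-sum: 15 XOR 10 XOR 1 XOR 14 XOR 4 = 14.
The overall nim-sum is X = 14. A stack of size p has a winning move iff p XOR X < p (reduce it to p XOR X).
  15: 15 XOR 14 = 1 < 15 — winning move (to 1).
  10: 10 XOR 14 = 4 < 10 — winning move (to 4).
  1: 1 XOR 14 = 15 ≥ 1 — no move.
  14: 14 XOR 14 = 0 < 14 — winning move (to 0).
  4: 4 XOR 14 = 10 ≥ 4 — no move.
That gives 3 winning moves.

3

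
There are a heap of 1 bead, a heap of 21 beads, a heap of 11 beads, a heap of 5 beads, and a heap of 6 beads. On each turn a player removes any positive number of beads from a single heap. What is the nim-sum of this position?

28

Compute the nim-sum pairwise:
1 ^ 21 = 20
20 ^ 11 = 31
31 ^ 5 = 26
26 ^ 6 = 28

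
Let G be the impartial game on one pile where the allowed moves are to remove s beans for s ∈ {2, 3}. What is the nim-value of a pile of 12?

Compute g(0), g(1), … for moves {2, 3}:
k:     0  1  2  3  4  5  6  7  8  9 10 11 12
g(k):  0  0  1  1  2  0  0  1  1  2  0  0  1
So g(12) = 1.

1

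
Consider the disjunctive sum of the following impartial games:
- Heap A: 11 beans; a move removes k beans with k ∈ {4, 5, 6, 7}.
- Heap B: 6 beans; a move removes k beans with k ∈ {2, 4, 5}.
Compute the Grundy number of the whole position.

3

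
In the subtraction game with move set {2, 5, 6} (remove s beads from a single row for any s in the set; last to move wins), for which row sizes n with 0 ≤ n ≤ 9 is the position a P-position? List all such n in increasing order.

0, 1, 4, 8

Compute g(0), g(1), … for moves {2, 5, 6}:
g(0) = mex{} = 0
g(1) = mex{} = 0
g(2) = mex{0} = 1
g(3) = mex{0} = 1
g(4) = mex{1} = 0
g(5) = mex{0,1} = 2
g(6) = mex{0} = 1
g(7) = mex{0,1,2} = 3
g(8) = mex{1} = 0
g(9) = mex{0,1,3} = 2
The P-positions (g = 0) in 0..9 are 0, 1, 4, 8.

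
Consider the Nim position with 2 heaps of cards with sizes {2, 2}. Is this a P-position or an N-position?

In binary:
  10  (2)
  10  (2)
  --
  00  (0)
The nim-sum is 0, so this is a P-position: the player to move is in a losing position under optimal play.

P-position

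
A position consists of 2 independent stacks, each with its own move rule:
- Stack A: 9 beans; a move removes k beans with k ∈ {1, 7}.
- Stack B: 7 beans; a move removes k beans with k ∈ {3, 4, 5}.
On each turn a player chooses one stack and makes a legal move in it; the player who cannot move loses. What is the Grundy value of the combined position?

3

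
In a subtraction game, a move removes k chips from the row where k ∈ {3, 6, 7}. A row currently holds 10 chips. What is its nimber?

Compute g(0), g(1), … for moves {3, 6, 7}:
g(0) = mex{} = 0
g(1) = mex{} = 0
g(2) = mex{} = 0
g(3) = mex{0} = 1
g(4) = mex{0} = 1
g(5) = mex{0} = 1
g(6) = mex{0,1} = 2
g(7) = mex{0,1} = 2
g(8) = mex{0,1} = 2
g(9) = mex{0,1,2} = 3
g(10) = mex{1,2} = 0
So g(10) = 0.

0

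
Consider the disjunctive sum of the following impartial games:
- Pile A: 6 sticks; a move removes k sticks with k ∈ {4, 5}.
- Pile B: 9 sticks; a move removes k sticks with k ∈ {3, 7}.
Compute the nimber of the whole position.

Build the Grundy sequence for pile A with g(k) = mex{g(k−s) : s ∈ {4, 5}, s ≤ k}:
k:     0  1  2  3  4  5  6
g(k):  0  0  0  0  1  1  1
So g(6) = 1.
Build the Grundy sequence for pile B with g(k) = mex{g(k−s) : s ∈ {3, 7}, s ≤ k}:
k:     0  1  2  3  4  5  6  7  8  9
g(k):  0  0  0  1  1  1  0  2  2  1
So g(9) = 1.
The value of a disjunctive sum is the nim-sum of the parts.
Combined value = 1 ⊕ 1 = 0.

0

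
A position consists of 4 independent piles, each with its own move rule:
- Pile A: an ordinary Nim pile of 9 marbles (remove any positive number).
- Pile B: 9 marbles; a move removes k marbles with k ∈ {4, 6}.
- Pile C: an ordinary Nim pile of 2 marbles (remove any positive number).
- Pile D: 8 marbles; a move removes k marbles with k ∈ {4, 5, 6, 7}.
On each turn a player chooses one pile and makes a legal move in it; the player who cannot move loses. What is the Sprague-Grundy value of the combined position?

Pile A is a plain Nim pile of size 9, so its Grundy value is 9.
Grundy values for pile B (subtraction set {4, 6}):
g(0) = mex{} = 0
g(1) = mex{} = 0
g(2) = mex{} = 0
g(3) = mex{} = 0
g(4) = mex{0} = 1
g(5) = mex{0} = 1
g(6) = mex{0} = 1
g(7) = mex{0} = 1
g(8) = mex{0,1} = 2
g(9) = mex{0,1} = 2
So g(9) = 2.
Pile C is a plain Nim pile of size 2, so its Grundy value is 2.
Build the Grundy sequence for pile D with g(k) = mex{g(k−s) : s ∈ {4, 5, 6, 7}, s ≤ k}:
k:     0  1  2  3  4  5  6  7  8
g(k):  0  0  0  0  1  1  1  1  2
So g(8) = 2.
By the Sprague-Grundy theorem, the Grundy value of a sum of independent games is the XOR of the component values.
Combined value = 9 ⊕ 2 ⊕ 2 ⊕ 2 = 11.

11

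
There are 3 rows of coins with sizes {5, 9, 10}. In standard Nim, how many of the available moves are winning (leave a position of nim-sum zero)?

1

Bitwise XOR of the heap sizes:
  0101  (5)
  1001  (9)
  1010  (10)
  ----
  0110  (6)
The overall nim-sum is X = 6. A row of size p has a winning move iff p XOR X < p (reduce it to p XOR X).
  5: 5 XOR 6 = 3 < 5 — winning move (to 3).
  9: 9 XOR 6 = 15 ≥ 9 — no move.
  10: 10 XOR 6 = 12 ≥ 10 — no move.
That gives 1 winning move.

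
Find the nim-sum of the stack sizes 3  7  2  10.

12

Write each in binary and XOR column by column:
  0011  (3)
  0111  (7)
  0010  (2)
  1010  (10)
  ----
  1100  (12)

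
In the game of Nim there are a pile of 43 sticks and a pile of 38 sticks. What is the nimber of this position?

13

Nim-sum: 43 XOR 38 = 13.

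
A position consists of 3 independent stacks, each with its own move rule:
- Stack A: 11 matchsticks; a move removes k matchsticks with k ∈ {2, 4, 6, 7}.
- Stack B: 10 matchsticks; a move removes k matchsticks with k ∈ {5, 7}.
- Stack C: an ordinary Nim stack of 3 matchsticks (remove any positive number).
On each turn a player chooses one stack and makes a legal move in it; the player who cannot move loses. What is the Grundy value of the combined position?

Grundy values for stack A (subtraction set {2, 4, 6, 7}):
k:     0  1  2  3  4  5  6  7  8  9 10 11
g(k):  0  0  1  1  2  2  3  3  4  0  0  1
So g(11) = 1.
Build the Grundy sequence for stack B with g(k) = mex{g(k−s) : s ∈ {5, 7}, s ≤ k}:
k:     0  1  2  3  4  5  6  7  8  9 10
g(k):  0  0  0  0  0  1  1  1  1  1  2
So g(10) = 2.
Stack C is a plain Nim stack of size 3, so its Grundy value is 3.
By the Sprague-Grundy theorem, the Grundy value of a sum of independent games is the XOR of the component values.
Combined value = 1 ⊕ 2 ⊕ 3 = 0.

0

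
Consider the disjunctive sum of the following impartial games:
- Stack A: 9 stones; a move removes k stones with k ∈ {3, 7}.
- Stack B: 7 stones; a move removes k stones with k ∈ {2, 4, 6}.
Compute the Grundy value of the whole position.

Build the Grundy sequence for stack A with g(k) = mex{g(k−s) : s ∈ {3, 7}, s ≤ k}:
k:     0  1  2  3  4  5  6  7  8  9
g(k):  0  0  0  1  1  1  0  2  2  1
So g(9) = 1.
Build the Grundy sequence for stack B with g(k) = mex{g(k−s) : s ∈ {2, 4, 6}, s ≤ k}:
k:     0  1  2  3  4  5  6  7
g(k):  0  0  1  1  2  2  3  3
So g(7) = 3.
The value of a disjunctive sum is the nim-sum of the parts.
Combined value = 1 ⊕ 3 = 2.

2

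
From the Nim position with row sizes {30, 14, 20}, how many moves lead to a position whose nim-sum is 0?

3

Nim-sum: 30 ⊕ 14 ⊕ 20 = 4.
The overall nim-sum is X = 4. A row of size p has a winning move iff p XOR X < p (reduce it to p XOR X).
  30: 30 XOR 4 = 26 < 30 — winning move (to 26).
  14: 14 XOR 4 = 10 < 14 — winning move (to 10).
  20: 20 XOR 4 = 16 < 20 — winning move (to 16).
That gives 3 winning moves.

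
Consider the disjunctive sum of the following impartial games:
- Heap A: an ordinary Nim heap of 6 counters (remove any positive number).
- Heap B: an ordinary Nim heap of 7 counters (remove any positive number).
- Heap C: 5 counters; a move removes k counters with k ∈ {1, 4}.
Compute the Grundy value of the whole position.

1

Heap A is a plain Nim heap of size 6, so its Grundy value is 6.
Heap B is a plain Nim heap of size 7, so its Grundy value is 7.
Grundy values for heap C (subtraction set {1, 4}):
k:     0  1  2  3  4  5
g(k):  0  1  0  1  2  0
So g(5) = 0.
The value of a disjunctive sum is the nim-sum of the parts.
Combined value = 6 XOR 7 XOR 0 = 1.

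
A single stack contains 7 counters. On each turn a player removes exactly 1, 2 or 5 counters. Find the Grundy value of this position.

1

Grundy values for subtraction set {1, 2, 5}:
k:     0  1  2  3  4  5  6  7
g(k):  0  1  2  0  1  2  0  1
So g(7) = 1.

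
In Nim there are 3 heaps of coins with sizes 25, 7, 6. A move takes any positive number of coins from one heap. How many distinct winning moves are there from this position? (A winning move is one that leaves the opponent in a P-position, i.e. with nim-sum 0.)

Bitwise XOR of the heap sizes:
  11001  (25)
  00111  (7)
  00110  (6)
  -----
  11000  (24)
The overall nim-sum is X = 24. A heap of size p has a winning move iff p XOR X < p (reduce it to p XOR X).
  25: 25 XOR 24 = 1 < 25 — winning move (to 1).
  7: 7 XOR 24 = 31 ≥ 7 — no move.
  6: 6 XOR 24 = 30 ≥ 6 — no move.
That gives 1 winning move.

1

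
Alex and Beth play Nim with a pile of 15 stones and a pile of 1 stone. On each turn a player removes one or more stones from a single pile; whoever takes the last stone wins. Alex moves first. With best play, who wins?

Nim-sum: 15 ⊕ 1 = 14.
The nim-sum is 14 ≠ 0, so this is an N-position: the player to move can win; Alex has a winning move.

Alex wins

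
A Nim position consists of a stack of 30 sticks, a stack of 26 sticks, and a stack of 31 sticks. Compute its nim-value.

27

Compute the nim-sum pairwise:
30 ⊕ 26 = 4
4 ⊕ 31 = 27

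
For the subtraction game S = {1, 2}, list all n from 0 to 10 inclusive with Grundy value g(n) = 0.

0, 3, 6, 9

Build the Grundy sequence with g(k) = mex{g(k−s) : s ∈ {1, 2}, s ≤ k}:
k:     0  1  2  3  4  5  6  7  8  9 10
g(k):  0  1  2  0  1  2  0  1  2  0  1
The P-positions (g = 0) in 0..10 are 0, 3, 6, 9.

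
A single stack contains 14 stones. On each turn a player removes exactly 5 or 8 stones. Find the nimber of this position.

0

Grundy values for subtraction set {5, 8}:
g(0) = mex{} = 0
g(1) = mex{} = 0
g(2) = mex{} = 0
g(3) = mex{} = 0
g(4) = mex{} = 0
g(5) = mex{0} = 1
g(6) = mex{0} = 1
g(7) = mex{0} = 1
g(8) = mex{0} = 1
g(9) = mex{0} = 1
g(10) = mex{0,1} = 2
g(11) = mex{0,1} = 2
g(12) = mex{0,1} = 2
g(13) = mex{1} = 0
g(14) = mex{1} = 0
So g(14) = 0.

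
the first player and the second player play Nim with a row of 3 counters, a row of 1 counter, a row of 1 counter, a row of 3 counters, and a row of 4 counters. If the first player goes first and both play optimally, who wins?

the first player wins

Compute the nim-sum pairwise:
3 XOR 1 = 2
2 XOR 1 = 3
3 XOR 3 = 0
0 XOR 4 = 4
The nim-sum is 4 ≠ 0, so this is an N-position: the player to move can win; the first player has a winning move.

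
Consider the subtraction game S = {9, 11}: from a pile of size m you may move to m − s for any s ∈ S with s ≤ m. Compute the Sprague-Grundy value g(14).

1

Grundy values for subtraction set {9, 11}:
g(0) = mex{} = 0
g(1) = mex{} = 0
g(2) = mex{} = 0
g(3) = mex{} = 0
g(4) = mex{} = 0
g(5) = mex{} = 0
g(6) = mex{} = 0
g(7) = mex{} = 0
g(8) = mex{} = 0
g(9) = mex{0} = 1
g(10) = mex{0} = 1
g(11) = mex{0} = 1
g(12) = mex{0} = 1
g(13) = mex{0} = 1
g(14) = mex{0} = 1
So g(14) = 1.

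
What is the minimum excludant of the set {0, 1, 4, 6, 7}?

The values 0, 1 are all present; 2 is the first non-negative integer missing from the set.

2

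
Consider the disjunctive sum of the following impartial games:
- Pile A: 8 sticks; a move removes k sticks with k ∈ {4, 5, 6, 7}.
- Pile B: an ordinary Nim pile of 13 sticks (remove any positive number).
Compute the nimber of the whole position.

15

For pile A, compute g(0), g(1), … with moves {4, 5, 6, 7}:
k:     0  1  2  3  4  5  6  7  8
g(k):  0  0  0  0  1  1  1  1  2
So g(8) = 2.
Pile B is a plain Nim pile of size 13, so its Grundy value is 13.
The value of a disjunctive sum is the nim-sum of the parts.
Combined value = 2 ⊕ 13 = 15.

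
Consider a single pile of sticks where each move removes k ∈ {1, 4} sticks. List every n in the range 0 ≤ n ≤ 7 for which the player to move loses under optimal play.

0, 2, 5, 7

Grundy values for subtraction set {1, 4}:
g(0) = mex{} = 0
g(1) = mex{0} = 1
g(2) = mex{1} = 0
g(3) = mex{0} = 1
g(4) = mex{0,1} = 2
g(5) = mex{1,2} = 0
g(6) = mex{0} = 1
g(7) = mex{1} = 0
The P-positions (g = 0) in 0..7 are 0, 2, 5, 7.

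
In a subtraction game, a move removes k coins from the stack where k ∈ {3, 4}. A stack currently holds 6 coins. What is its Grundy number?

Build the Grundy sequence with g(k) = mex{g(k−s) : s ∈ {3, 4}, s ≤ k}:
k:     0  1  2  3  4  5  6
g(k):  0  0  0  1  1  1  2
So g(6) = 2.

2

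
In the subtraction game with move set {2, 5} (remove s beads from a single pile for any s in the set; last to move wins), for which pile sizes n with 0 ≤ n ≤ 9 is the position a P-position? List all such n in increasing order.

0, 1, 4, 7, 8

Compute g(0), g(1), … for moves {2, 5}:
k:     0  1  2  3  4  5  6  7  8  9
g(k):  0  0  1  1  0  2  1  0  0  1
The P-positions (g = 0) in 0..9 are 0, 1, 4, 7, 8.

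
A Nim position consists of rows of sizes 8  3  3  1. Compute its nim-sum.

9

Nim-sum: 8 ^ 3 ^ 3 ^ 1 = 9.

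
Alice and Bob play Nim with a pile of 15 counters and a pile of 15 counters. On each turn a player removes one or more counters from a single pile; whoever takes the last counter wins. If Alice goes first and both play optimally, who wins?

Nim-sum: 15 XOR 15 = 0.
The nim-sum is 0, so this is a P-position: the player to move is in a losing position under optimal play; Alice is about to move from it and so loses — Bob wins.

Bob wins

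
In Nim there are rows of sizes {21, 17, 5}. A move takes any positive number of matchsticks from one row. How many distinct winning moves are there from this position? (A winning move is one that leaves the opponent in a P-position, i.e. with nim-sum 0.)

3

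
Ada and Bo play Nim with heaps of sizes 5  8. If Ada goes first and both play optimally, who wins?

Ada wins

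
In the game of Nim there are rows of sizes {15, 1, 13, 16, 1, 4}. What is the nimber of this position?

22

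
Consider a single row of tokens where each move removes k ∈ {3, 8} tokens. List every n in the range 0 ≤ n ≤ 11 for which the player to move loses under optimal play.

0, 1, 2, 6, 7, 11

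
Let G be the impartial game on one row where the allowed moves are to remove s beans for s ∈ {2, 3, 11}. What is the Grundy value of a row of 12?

1

Compute g(0), g(1), … for moves {2, 3, 11}:
g(0) = mex{} = 0
g(1) = mex{} = 0
g(2) = mex{0} = 1
g(3) = mex{0} = 1
g(4) = mex{0,1} = 2
g(5) = mex{1} = 0
g(6) = mex{1,2} = 0
g(7) = mex{0,2} = 1
g(8) = mex{0} = 1
g(9) = mex{0,1} = 2
g(10) = mex{1} = 0
g(11) = mex{0,1,2} = 3
g(12) = mex{0,2} = 1
So g(12) = 1.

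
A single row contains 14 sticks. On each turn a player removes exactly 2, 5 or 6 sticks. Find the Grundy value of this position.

1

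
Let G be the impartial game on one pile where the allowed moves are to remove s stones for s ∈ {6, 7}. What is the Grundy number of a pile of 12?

2

Grundy values for subtraction set {6, 7}:
g(0) = mex{} = 0
g(1) = mex{} = 0
g(2) = mex{} = 0
g(3) = mex{} = 0
g(4) = mex{} = 0
g(5) = mex{} = 0
g(6) = mex{0} = 1
g(7) = mex{0} = 1
g(8) = mex{0} = 1
g(9) = mex{0} = 1
g(10) = mex{0} = 1
g(11) = mex{0} = 1
g(12) = mex{0,1} = 2
So g(12) = 2.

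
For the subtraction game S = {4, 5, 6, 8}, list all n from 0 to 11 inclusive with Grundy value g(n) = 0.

Compute g(0), g(1), … for moves {4, 5, 6, 8}:
g(0) = mex{} = 0
g(1) = mex{} = 0
g(2) = mex{} = 0
g(3) = mex{} = 0
g(4) = mex{0} = 1
g(5) = mex{0} = 1
g(6) = mex{0} = 1
g(7) = mex{0} = 1
g(8) = mex{0,1} = 2
g(9) = mex{0,1} = 2
g(10) = mex{0,1} = 2
g(11) = mex{0,1} = 2
The P-positions (g = 0) in 0..11 are 0, 1, 2, 3.

0, 1, 2, 3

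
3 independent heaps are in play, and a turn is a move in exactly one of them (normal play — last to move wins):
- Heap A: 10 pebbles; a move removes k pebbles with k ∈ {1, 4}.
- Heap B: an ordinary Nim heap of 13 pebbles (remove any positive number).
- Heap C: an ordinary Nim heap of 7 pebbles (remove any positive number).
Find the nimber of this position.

10

Build the Grundy sequence for heap A with g(k) = mex{g(k−s) : s ∈ {1, 4}, s ≤ k}:
g(0) = mex{} = 0
g(1) = mex{0} = 1
g(2) = mex{1} = 0
g(3) = mex{0} = 1
g(4) = mex{0,1} = 2
g(5) = mex{1,2} = 0
g(6) = mex{0} = 1
g(7) = mex{1} = 0
g(8) = mex{0,2} = 1
g(9) = mex{0,1} = 2
g(10) = mex{1,2} = 0
So g(10) = 0.
Heap B is a plain Nim heap of size 13, so its Grundy value is 13.
Heap C is a plain Nim heap of size 7, so its Grundy value is 7.
By the Sprague-Grundy theorem, the Grundy value of a sum of independent games is the XOR of the component values.
Combined value = 0 ⊕ 13 ⊕ 7 = 10.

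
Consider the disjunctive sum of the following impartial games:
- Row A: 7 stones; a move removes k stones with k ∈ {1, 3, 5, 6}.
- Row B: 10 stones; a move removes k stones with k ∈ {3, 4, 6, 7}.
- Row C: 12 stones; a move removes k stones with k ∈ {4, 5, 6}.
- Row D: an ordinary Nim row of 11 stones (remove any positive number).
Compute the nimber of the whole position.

For row A, compute g(0), g(1), … with moves {1, 3, 5, 6}:
g(0) = mex{} = 0
g(1) = mex{0} = 1
g(2) = mex{1} = 0
g(3) = mex{0} = 1
g(4) = mex{1} = 0
g(5) = mex{0} = 1
g(6) = mex{0,1} = 2
g(7) = mex{0,1,2} = 3
So g(7) = 3.
For row B, compute g(0), g(1), … with moves {3, 4, 6, 7}:
k:     0  1  2  3  4  5  6  7  8  9 10
g(k):  0  0  0  1  1  1  2  2  2  3  0
So g(10) = 0.
Grundy values for row C (subtraction set {4, 5, 6}):
g(0) = mex{} = 0
g(1) = mex{} = 0
g(2) = mex{} = 0
g(3) = mex{} = 0
g(4) = mex{0} = 1
g(5) = mex{0} = 1
g(6) = mex{0} = 1
g(7) = mex{0} = 1
g(8) = mex{0,1} = 2
g(9) = mex{0,1} = 2
g(10) = mex{1} = 0
g(11) = mex{1} = 0
g(12) = mex{1,2} = 0
So g(12) = 0.
Row D is a plain Nim row of size 11, so its Grundy value is 11.
By the Sprague-Grundy theorem, the Grundy value of a sum of independent games is the XOR of the component values.
Combined value = 3 ⊕ 0 ⊕ 0 ⊕ 11 = 8.

8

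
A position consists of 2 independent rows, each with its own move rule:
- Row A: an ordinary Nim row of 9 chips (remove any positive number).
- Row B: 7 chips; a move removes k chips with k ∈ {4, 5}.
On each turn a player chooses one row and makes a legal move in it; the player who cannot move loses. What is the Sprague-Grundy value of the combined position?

8

Row A is a plain Nim row of size 9, so its Grundy value is 9.
For row B, compute g(0), g(1), … with moves {4, 5}:
g(0) = mex{} = 0
g(1) = mex{} = 0
g(2) = mex{} = 0
g(3) = mex{} = 0
g(4) = mex{0} = 1
g(5) = mex{0} = 1
g(6) = mex{0} = 1
g(7) = mex{0} = 1
So g(7) = 1.
The value of a disjunctive sum is the nim-sum of the parts.
Combined value = 9 XOR 1 = 8.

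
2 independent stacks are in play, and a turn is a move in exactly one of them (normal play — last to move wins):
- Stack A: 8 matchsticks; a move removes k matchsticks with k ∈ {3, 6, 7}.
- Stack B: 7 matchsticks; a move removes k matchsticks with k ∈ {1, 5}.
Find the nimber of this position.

3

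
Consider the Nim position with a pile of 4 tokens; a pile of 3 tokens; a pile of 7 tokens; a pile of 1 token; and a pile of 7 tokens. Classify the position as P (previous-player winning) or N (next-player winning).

Write each in binary and XOR column by column:
  100  (4)
  011  (3)
  111  (7)
  001  (1)
  111  (7)
  ---
  110  (6)
The nim-sum is 6 ≠ 0, so this is an N-position: the player to move can win.

N-position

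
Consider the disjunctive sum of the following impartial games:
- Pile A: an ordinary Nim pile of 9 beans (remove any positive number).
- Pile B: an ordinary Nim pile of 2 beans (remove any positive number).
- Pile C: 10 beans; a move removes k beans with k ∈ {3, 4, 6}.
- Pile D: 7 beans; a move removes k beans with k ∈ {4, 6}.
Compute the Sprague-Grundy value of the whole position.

Pile A is a plain Nim pile of size 9, so its Grundy value is 9.
Pile B is a plain Nim pile of size 2, so its Grundy value is 2.
For pile C, compute g(0), g(1), … with moves {3, 4, 6}:
g(0) = mex{} = 0
g(1) = mex{} = 0
g(2) = mex{} = 0
g(3) = mex{0} = 1
g(4) = mex{0} = 1
g(5) = mex{0} = 1
g(6) = mex{0,1} = 2
g(7) = mex{0,1} = 2
g(8) = mex{0,1} = 2
g(9) = mex{1,2} = 0
g(10) = mex{1,2} = 0
So g(10) = 0.
Grundy values for pile D (subtraction set {4, 6}):
k:     0  1  2  3  4  5  6  7
g(k):  0  0  0  0  1  1  1  1
So g(7) = 1.
By the Sprague-Grundy theorem, the Grundy value of a sum of independent games is the XOR of the component values.
Combined value = 9 XOR 2 XOR 0 XOR 1 = 10.

10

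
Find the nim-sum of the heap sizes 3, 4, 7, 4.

Compute the nim-sum pairwise:
3 XOR 4 = 7
7 XOR 7 = 0
0 XOR 4 = 4

4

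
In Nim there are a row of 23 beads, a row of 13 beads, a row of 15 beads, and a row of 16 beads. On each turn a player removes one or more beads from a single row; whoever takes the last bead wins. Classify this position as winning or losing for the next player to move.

Nim-sum: 23 XOR 13 XOR 15 XOR 16 = 5.
The nim-sum is 5 ≠ 0, so this is an N-position: the player to move can win.

Winning position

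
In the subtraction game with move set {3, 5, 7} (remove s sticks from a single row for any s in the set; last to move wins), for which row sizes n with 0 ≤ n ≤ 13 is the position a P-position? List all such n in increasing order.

0, 1, 2, 10, 11, 12

Compute g(0), g(1), … for moves {3, 5, 7}:
g(0) = mex{} = 0
g(1) = mex{} = 0
g(2) = mex{} = 0
g(3) = mex{0} = 1
g(4) = mex{0} = 1
g(5) = mex{0} = 1
g(6) = mex{0,1} = 2
g(7) = mex{0,1} = 2
g(8) = mex{0,1} = 2
g(9) = mex{0,1,2} = 3
g(10) = mex{1,2} = 0
g(11) = mex{1,2} = 0
g(12) = mex{1,2,3} = 0
g(13) = mex{0,2} = 1
The P-positions (g = 0) in 0..13 are 0, 1, 2, 10, 11, 12.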